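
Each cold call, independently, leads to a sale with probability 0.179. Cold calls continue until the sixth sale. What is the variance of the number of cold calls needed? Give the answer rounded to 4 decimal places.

Y = total cold calls until the sixth success; negative binomial with r=6, p=0.179.
Var(Y) = r(1−p)/p² = 6·0.821 / 0.179² = 153.740520

153.7405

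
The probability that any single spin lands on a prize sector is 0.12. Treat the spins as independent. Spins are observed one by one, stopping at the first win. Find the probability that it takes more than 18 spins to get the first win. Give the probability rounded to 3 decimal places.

Y = number of spins to the first success; geometric, p = 0.12.
P(Y > 18) = P(first 18 all fail) = (1−p)^18 = 0.10016

0.100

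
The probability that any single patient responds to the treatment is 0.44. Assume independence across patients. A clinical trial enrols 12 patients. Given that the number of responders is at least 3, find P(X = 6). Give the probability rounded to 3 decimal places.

X ~ Binomial(12, 0.44). Want P(X=6 | X≥3) = P(X=6) / P(X≥3).
P(X=6) = C(12,6)·0.44^6·0.56^6 = 0.20678
P(X≥3) = 1 − 0.00095 − 0.00897 − 0.03876 = 0.95133
Ratio = 0.20678 / 0.95133 = 0.21736

0.217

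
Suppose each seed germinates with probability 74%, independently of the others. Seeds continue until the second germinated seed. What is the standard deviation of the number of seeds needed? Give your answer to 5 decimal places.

Y = total seeds until the second success; negative binomial with r=2, p=0.74.
SD(Y) = √[r(1−p)/p²] = √(0.9495982) = 0.9744733

0.97447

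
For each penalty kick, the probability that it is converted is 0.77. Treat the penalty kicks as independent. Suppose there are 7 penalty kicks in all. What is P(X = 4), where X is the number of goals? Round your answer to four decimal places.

0.1497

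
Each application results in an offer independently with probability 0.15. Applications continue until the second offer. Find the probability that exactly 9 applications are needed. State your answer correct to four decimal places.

0.0577

Y = trial on which the second success occurs; negative binomial, r=2, p=0.15.
P(Y=9) = C(8,1) · p^2 · (1−p)^7
= 8 · 0.0225 · 0.32058 = 0.057704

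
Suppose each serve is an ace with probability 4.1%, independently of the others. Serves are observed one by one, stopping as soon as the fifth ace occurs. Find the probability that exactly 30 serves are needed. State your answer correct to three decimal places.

0.001

Y = trial on which the fifth success occurs; negative binomial, r=5, p=0.041.
P(Y=30) = C(29,4) · p^5 · (1−p)^25
= 23751 · 1.1586e-07 · 0.35113 = 0.00097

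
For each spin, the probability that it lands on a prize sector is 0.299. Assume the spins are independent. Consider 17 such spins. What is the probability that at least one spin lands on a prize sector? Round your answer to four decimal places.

P(at least one) = 1 − P(none) = 1 − (1 − 0.299)^17
= 1 − 0.002383 = 0.997617

0.9976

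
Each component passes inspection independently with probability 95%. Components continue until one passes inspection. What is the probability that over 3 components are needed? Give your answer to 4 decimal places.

Y = number of components to the first success; geometric, p = 0.95.
P(Y > 3) = P(first 3 all fail) = (1−p)^3 = 0.000125

0.0001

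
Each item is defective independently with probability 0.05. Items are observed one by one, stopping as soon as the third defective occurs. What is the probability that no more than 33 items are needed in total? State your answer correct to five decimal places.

0.22719

Finishing within 33 items ⇔ at least 3 successes in the first 33. With X ~ Binomial(33, 0.05), P(Y ≤ 33) = 1 − P(X ≤ 2).
  k=0: C(33,0)·0.05^0·0.95^33 = 0.1840259
  k=1: C(33,1)·0.05^1·0.95^32 = 0.3196239
  k=2: C(33,2)·0.05^2·0.95^31 = 0.2691570
1 − 0.7728069 = 0.2271931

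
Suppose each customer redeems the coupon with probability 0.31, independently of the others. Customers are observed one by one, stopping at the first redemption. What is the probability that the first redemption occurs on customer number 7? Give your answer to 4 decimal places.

0.0335

Geometric (trials to first success), p = 0.31.
P(Y = 7) = (1−p)^6 · p = 0.10792 · 0.31 = 0.033455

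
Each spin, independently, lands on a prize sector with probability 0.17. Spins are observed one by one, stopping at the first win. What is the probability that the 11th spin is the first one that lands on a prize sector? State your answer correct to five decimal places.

0.02638

Geometric (trials to first success), p = 0.17.
P(Y = 11) = (1−p)^10 · p = 0.15516 · 0.17 = 0.0263773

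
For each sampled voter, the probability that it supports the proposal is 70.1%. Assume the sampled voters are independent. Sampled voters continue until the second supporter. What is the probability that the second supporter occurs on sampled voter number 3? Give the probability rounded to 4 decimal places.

Y = trial on which the second success occurs; negative binomial, r=2, p=0.701.
P(Y=3) = C(2,1) · p^2 · (1−p)^1
= 2 · 0.4914 · 0.299 = 0.293858

0.2939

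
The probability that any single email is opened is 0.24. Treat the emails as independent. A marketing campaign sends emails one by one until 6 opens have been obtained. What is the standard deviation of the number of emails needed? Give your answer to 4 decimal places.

Y = total emails until the sixth success; negative binomial with r=6, p=0.24.
SD(Y) = √[r(1−p)/p²] = √(79.166667) = 8.897565

8.8976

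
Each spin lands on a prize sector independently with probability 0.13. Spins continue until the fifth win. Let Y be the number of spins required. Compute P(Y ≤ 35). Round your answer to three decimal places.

0.485

Finishing within 35 spins ⇔ at least 5 successes in the first 35. With X ~ Binomial(35, 0.13), P(Y ≤ 35) = 1 − P(X ≤ 4).
  k=0: C(35,0)·0.13^0·0.87^35 = 0.00764
  k=1: C(35,1)·0.13^1·0.87^34 = 0.03996
  k=2: C(35,2)·0.13^2·0.87^33 = 0.10152
  k=3: C(35,3)·0.13^3·0.87^32 = 0.16686
  k=4: C(35,4)·0.13^4·0.87^31 = 0.19947
1 − 0.51545 = 0.48455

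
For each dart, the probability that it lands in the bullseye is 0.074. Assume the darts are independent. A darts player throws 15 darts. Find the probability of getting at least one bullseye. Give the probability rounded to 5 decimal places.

P(at least one) = 1 − P(none) = 1 − (1 − 0.074)^15
= 1 − 0.3156202 = 0.6843798

0.68438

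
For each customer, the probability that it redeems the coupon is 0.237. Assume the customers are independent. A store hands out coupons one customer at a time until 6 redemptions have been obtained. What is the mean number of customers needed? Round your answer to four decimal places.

25.3165

Y = total customers until the sixth success; negative binomial with r=6, p=0.237.
E[Y] = r / p = 6 / 0.237 = 25.316456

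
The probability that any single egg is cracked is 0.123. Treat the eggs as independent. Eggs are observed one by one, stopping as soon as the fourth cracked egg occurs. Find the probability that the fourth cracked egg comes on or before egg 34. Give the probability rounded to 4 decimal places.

0.6158

Finishing within 34 eggs ⇔ at least 4 successes in the first 34. With X ~ Binomial(34, 0.123), P(Y ≤ 34) = 1 − P(X ≤ 3).
  k=0: C(34,0)·0.123^0·0.877^34 = 0.011534
  k=1: C(34,1)·0.123^1·0.877^33 = 0.055001
  k=2: C(34,2)·0.123^2·0.877^32 = 0.127280
  k=3: C(34,3)·0.123^3·0.877^31 = 0.190412
1 − 0.384227 = 0.615773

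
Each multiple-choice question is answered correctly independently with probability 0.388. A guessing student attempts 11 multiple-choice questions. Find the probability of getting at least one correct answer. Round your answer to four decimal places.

0.9955

P(at least one) = 1 − P(none) = 1 − (1 − 0.388)^11
= 1 − 0.004511 = 0.995489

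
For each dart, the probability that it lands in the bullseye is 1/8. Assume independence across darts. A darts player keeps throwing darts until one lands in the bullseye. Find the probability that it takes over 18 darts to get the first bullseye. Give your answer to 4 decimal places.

Y = number of darts to the first success; geometric, p = 0.125.
P(Y > 18) = P(first 18 all fail) = (1−p)^18 = 0.090395

0.0904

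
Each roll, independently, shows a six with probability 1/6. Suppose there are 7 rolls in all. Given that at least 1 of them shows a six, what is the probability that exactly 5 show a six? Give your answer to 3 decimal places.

X ~ Binomial(7, 0.166667). Want P(X=5 | X≥1) = P(X=5) / P(X≥1).
P(X=5) = C(7,5)·0.166667^5·0.833333^2 = 0.00188
P(X≥1) = 1 − 0.27908 = 0.72092
Ratio = 0.00188 / 0.72092 = 0.00260

0.003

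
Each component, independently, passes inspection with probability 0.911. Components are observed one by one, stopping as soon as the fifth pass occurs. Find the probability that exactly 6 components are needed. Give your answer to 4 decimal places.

0.2792

Y = trial on which the fifth success occurs; negative binomial, r=5, p=0.911.
P(Y=6) = C(5,4) · p^5 · (1−p)^1
= 5 · 0.62747 · 0.089 = 0.279223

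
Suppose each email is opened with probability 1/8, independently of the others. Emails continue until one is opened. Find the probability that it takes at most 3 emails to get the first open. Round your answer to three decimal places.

0.330

Y = number of emails to the first success; geometric, p = 0.125.
P(Y ≤ 3) = 1 − (1−p)^3 = 1 − 0.66992 = 0.33008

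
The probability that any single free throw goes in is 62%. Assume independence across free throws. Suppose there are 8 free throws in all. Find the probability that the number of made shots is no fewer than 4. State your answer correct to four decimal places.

0.8557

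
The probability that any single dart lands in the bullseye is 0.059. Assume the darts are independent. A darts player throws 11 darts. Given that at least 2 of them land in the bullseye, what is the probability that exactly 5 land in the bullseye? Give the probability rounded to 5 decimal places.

X ~ Binomial(11, 0.059). Want P(X=5 | X≥2) = P(X=5) / P(X≥2).
P(X=5) = C(11,5)·0.059^5·0.941^6 = 0.0002293
P(X≥2) = 1 − 0.5122546 − 0.3532978 = 0.1344476
Ratio = 0.0002293 / 0.1344476 = 0.0017056

0.00171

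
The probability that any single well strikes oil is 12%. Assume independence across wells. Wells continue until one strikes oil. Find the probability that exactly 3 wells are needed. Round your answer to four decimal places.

0.0929

Geometric (trials to first success), p = 0.12.
P(Y = 3) = (1−p)^2 · p = 0.7744 · 0.12 = 0.092928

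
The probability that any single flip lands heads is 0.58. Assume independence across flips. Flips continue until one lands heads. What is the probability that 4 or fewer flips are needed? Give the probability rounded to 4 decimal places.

Y = number of flips to the first success; geometric, p = 0.58.
P(Y ≤ 4) = 1 − (1−p)^4 = 1 − 0.031117 = 0.968883

0.9689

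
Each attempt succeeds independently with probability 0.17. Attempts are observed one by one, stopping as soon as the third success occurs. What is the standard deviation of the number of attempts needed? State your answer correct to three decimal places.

Y = total attempts until the third success; negative binomial with r=3, p=0.17.
SD(Y) = √[r(1−p)/p²] = √(86.15917) = 9.28220

9.282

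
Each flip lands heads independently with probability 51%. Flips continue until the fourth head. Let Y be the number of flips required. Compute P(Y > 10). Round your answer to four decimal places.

0.1560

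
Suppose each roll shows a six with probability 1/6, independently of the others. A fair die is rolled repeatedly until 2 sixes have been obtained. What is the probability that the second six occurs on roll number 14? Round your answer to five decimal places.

Y = trial on which the second success occurs; negative binomial, r=2, p=0.166667.
P(Y=14) = C(13,1) · p^2 · (1−p)^12
= 13 · 0.027778 · 0.11216 = 0.0405010

0.04050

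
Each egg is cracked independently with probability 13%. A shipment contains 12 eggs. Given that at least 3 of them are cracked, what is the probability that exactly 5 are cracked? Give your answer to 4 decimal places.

0.0561

X ~ Binomial(12, 0.13). Want P(X=5 | X≥3) = P(X=5) / P(X≥3).
P(X=5) = C(12,5)·0.13^5·0.87^7 = 0.011094
P(X≥3) = 1 − 0.188032 − 0.337160 − 0.277091 = 0.197717
Ratio = 0.011094 / 0.197717 = 0.056109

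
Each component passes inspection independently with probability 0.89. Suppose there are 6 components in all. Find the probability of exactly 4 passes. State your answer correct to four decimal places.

0.1139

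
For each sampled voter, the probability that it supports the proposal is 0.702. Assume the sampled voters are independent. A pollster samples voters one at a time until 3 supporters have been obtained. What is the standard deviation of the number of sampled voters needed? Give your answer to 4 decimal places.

1.3469

Y = total sampled voters until the third success; negative binomial with r=3, p=0.702.
SD(Y) = √[r(1−p)/p²] = √(1.814109) = 1.346889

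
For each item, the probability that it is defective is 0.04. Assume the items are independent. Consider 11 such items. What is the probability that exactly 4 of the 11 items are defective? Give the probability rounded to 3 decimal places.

X ~ Binomial(n=11, p=0.04).
P(X=4) = C(11,4) · p^4 · (1−p)^7
= 330 · 2.56e-06 · 0.75145 = 0.00063

0.001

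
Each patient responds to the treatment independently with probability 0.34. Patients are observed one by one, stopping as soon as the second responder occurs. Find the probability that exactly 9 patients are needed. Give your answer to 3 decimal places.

Y = trial on which the second success occurs; negative binomial, r=2, p=0.34.
P(Y=9) = C(8,1) · p^2 · (1−p)^7
= 8 · 0.1156 · 0.054552 = 0.05045

0.050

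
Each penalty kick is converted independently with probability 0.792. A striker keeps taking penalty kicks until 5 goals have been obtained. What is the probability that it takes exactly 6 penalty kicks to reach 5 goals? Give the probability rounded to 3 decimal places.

Y = trial on which the fifth success occurs; negative binomial, r=5, p=0.792.
P(Y=6) = C(5,4) · p^5 · (1−p)^1
= 5 · 0.31162 · 0.208 = 0.32409

0.324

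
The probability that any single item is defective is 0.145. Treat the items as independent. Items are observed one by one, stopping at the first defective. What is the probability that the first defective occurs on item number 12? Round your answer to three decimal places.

0.026

Geometric (trials to first success), p = 0.145.
P(Y = 12) = (1−p)^11 · p = 0.1785 · 0.145 = 0.02588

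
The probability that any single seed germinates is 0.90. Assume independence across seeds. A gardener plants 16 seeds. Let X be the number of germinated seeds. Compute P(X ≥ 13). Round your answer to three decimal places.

X ~ Binomial(16, 0.90); P(X ≥ 13) = Σ C(16,k) p^k (1−p)^(16−k) over k:
  k=13: C(16,13)·0.90^13·0.10^3 = 0.14234
  k=14: C(16,14)·0.90^14·0.10^2 = 0.27452
  k=15: C(16,15)·0.90^15·0.10^1 = 0.32943
  k=16: C(16,16)·0.90^16·0.10^0 = 0.18530
Total = 0.93159

0.932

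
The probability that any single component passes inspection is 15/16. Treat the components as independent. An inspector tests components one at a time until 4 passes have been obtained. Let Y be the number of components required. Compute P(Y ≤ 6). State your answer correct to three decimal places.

Finishing within 6 components ⇔ at least 4 successes in the first 6. With X ~ Binomial(6, 0.9375), P(Y ≤ 6) = 1 − P(X ≤ 3).
  k=0: C(6,0)·0.9375^0·0.0625^6 = 0.00000
  k=1: C(6,1)·0.9375^1·0.0625^5 = 0.00001
  k=2: C(6,2)·0.9375^2·0.0625^4 = 0.00020
  k=3: C(6,3)·0.9375^3·0.0625^3 = 0.00402
1 − 0.00423 = 0.99577

0.996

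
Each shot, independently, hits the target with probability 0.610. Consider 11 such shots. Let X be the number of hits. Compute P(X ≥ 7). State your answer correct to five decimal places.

0.56035

X ~ Binomial(11, 0.61); P(X ≥ 7) = Σ C(11,k) p^k (1−p)^(11−k) over k:
  k=7: C(11,7)·0.61^7·0.39^4 = 0.2399282
  k=8: C(11,8)·0.61^8·0.39^3 = 0.1876361
  k=9: C(11,9)·0.61^9·0.39^2 = 0.0978274
  k=10: C(11,10)·0.61^10·0.39^1 = 0.0306024
  k=11: C(11,11)·0.61^11·0.39^0 = 0.0043514
Total = 0.5603455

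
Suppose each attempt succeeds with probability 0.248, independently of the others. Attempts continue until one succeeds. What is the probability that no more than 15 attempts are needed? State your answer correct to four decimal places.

Y = number of attempts to the first success; geometric, p = 0.248.
P(Y ≤ 15) = 1 − (1−p)^15 = 1 − 0.013908 = 0.986092

0.9861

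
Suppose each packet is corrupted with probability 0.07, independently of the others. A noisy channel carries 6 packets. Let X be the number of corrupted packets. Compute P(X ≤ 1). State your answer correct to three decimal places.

X ~ Binomial(6, 0.07); P(X ≤ 1) = Σ C(6,k) p^k (1−p)^(6−k) over k:
  k=0: C(6,0)·0.07^0·0.93^6 = 0.64699
  k=1: C(6,1)·0.07^1·0.93^5 = 0.29219
Total = 0.93918

0.939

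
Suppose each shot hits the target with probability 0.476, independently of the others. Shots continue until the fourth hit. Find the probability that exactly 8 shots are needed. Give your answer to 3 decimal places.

Y = trial on which the fourth success occurs; negative binomial, r=4, p=0.476.
P(Y=8) = C(7,3) · p^4 · (1−p)^4
= 35 · 0.051337 · 0.075392 = 0.13546

0.135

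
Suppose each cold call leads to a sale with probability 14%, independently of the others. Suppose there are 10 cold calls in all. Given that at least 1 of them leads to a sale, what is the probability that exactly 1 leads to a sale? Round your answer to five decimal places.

X ~ Binomial(10, 0.14). Want P(X=1 | X≥1) = P(X=1) / P(X≥1).
P(X=1) = C(10,1)·0.14^1·0.86^9 = 0.3602584
P(X≥1) = 1 − 0.2213016 = 0.7786984
Ratio = 0.3602584 / 0.7786984 = 0.4626417

0.46264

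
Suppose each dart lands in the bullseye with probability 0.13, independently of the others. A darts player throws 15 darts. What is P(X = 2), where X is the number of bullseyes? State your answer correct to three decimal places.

X ~ Binomial(n=15, p=0.13).
P(X=2) = C(15,2) · p^2 · (1−p)^13
= 105 · 0.0169 · 0.16359 = 0.29029

0.290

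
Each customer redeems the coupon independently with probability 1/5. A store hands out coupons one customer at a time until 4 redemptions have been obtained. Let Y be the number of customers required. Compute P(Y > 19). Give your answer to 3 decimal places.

0.455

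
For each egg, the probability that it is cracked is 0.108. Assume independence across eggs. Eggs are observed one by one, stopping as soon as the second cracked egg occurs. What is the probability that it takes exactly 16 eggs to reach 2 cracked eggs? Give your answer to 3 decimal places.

Y = trial on which the second success occurs; negative binomial, r=2, p=0.108.
P(Y=16) = C(15,1) · p^2 · (1−p)^14
= 15 · 0.011664 · 0.20189 = 0.03532

0.035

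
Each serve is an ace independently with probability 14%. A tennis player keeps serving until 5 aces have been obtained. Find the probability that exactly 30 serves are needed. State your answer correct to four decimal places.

Y = trial on which the fifth success occurs; negative binomial, r=5, p=0.14.
P(Y=30) = C(29,4) · p^5 · (1−p)^25
= 23751 · 5.3782e-05 · 0.023039 = 0.029430

0.0294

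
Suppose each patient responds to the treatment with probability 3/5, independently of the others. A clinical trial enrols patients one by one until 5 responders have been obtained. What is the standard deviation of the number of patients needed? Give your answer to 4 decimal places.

Y = total patients until the fifth success; negative binomial with r=5, p=0.60.
SD(Y) = √[r(1−p)/p²] = √(5.555556) = 2.357023

2.3570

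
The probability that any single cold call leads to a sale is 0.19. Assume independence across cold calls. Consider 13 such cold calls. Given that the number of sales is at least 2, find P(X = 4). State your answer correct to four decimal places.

X ~ Binomial(13, 0.19). Want P(X=4 | X≥2) = P(X=4) / P(X≥2).
P(X=4) = C(13,4)·0.19^4·0.81^9 = 0.139857
P(X≥2) = 1 − 0.064611 − 0.197023 = 0.738366
Ratio = 0.139857 / 0.738366 = 0.189415

0.1894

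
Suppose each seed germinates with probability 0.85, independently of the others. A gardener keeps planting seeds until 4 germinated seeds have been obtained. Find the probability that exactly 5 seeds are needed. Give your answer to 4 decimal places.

Y = trial on which the fourth success occurs; negative binomial, r=4, p=0.85.
P(Y=5) = C(4,3) · p^4 · (1−p)^1
= 4 · 0.52201 · 0.15 = 0.313204

0.3132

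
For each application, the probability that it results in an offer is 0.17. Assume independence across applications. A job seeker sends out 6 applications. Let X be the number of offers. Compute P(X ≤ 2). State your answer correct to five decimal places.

0.93445

X ~ Binomial(6, 0.17); P(X ≤ 2) = Σ C(6,k) p^k (1−p)^(6−k) over k:
  k=0: C(6,0)·0.17^0·0.83^6 = 0.3269404
  k=1: C(6,1)·0.17^1·0.83^5 = 0.4017821
  k=2: C(6,2)·0.17^2·0.83^4 = 0.2057318
Total = 0.9344543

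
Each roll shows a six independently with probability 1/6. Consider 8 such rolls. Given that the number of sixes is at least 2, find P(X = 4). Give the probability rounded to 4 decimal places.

X ~ Binomial(8, 0.166667). Want P(X=4 | X≥2) = P(X=4) / P(X≥2).
P(X=4) = C(8,4)·0.166667^4·0.833333^4 = 0.026048
P(X≥2) = 1 − 0.232568 − 0.372109 = 0.395323
Ratio = 0.026048 / 0.395323 = 0.065889

0.0659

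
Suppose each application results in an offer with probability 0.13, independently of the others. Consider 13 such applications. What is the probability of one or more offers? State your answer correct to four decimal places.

0.8364

P(at least one) = 1 − P(none) = 1 − (1 − 0.13)^13
= 1 − 0.163588 = 0.836412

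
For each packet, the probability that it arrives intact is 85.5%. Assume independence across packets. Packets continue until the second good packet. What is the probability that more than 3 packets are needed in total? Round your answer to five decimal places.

0.05698

Needing more than 3 packets ⇔ fewer than 2 successes in the first 3. With X ~ Binomial(3, 0.855), P(Y > 3) = P(X ≤ 1).
  k=0: C(3,0)·0.855^0·0.145^3 = 0.0030486
  k=1: C(3,1)·0.855^1·0.145^2 = 0.0539291
P(X ≤ 1) = 0.0569778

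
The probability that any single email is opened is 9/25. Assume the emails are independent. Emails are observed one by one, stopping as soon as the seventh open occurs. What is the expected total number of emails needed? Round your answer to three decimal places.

Y = total emails until the seventh success; negative binomial with r=7, p=0.36.
E[Y] = r / p = 7 / 0.36 = 19.44444

19.444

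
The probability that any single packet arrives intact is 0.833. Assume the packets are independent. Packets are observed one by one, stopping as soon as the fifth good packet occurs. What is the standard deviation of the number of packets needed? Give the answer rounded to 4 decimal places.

Y = total packets until the fifth success; negative binomial with r=5, p=0.833.
SD(Y) = √[r(1−p)/p²] = √(1.203362) = 1.096979

1.0970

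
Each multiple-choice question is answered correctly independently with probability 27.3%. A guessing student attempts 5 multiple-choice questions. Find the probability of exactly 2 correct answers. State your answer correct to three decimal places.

0.286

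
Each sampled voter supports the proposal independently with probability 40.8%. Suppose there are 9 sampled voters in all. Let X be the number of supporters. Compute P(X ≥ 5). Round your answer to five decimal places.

X ~ Binomial(9, 0.408); P(X ≥ 5) = Σ C(9,k) p^k (1−p)^(9−k) over k:
  k=5: C(9,5)·0.408^5·0.592^4 = 0.1749678
  k=6: C(9,6)·0.408^6·0.592^3 = 0.0803906
  k=7: C(9,7)·0.408^7·0.592^2 = 0.0237447
  k=8: C(9,8)·0.408^8·0.592^1 = 0.0040912
  k=9: C(9,9)·0.408^9·0.592^0 = 0.0003133
Total = 0.2835076

0.28351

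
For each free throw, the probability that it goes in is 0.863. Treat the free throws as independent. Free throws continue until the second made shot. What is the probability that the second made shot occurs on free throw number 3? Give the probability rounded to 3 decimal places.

Y = trial on which the second success occurs; negative binomial, r=2, p=0.863.
P(Y=3) = C(2,1) · p^2 · (1−p)^1
= 2 · 0.74477 · 0.137 = 0.20407

0.204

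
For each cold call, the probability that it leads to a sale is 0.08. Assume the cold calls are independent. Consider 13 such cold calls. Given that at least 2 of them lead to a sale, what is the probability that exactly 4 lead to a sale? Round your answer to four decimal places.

0.0495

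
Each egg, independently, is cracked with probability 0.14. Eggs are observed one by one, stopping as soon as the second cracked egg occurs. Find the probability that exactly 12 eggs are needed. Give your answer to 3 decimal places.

0.048

Y = trial on which the second success occurs; negative binomial, r=2, p=0.14.
P(Y=12) = C(11,1) · p^2 · (1−p)^10
= 11 · 0.0196 · 0.2213 = 0.04771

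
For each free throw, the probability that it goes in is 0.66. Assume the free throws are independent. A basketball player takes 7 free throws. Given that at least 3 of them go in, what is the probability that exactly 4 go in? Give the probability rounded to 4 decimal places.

0.2745

X ~ Binomial(7, 0.66). Want P(X=4 | X≥3) = P(X=4) / P(X≥3).
P(X=4) = C(7,4)·0.66^4·0.34^3 = 0.261024
P(X≥3) = 1 − 0.000525 − 0.007137 − 0.041563 = 0.950775
Ratio = 0.261024 / 0.950775 = 0.274538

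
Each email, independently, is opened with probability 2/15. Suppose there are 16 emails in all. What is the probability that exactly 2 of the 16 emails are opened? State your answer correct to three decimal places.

0.288

X ~ Binomial(n=16, p=0.133333).
P(X=2) = C(16,2) · p^2 · (1−p)^14
= 120 · 0.017778 · 0.13487 = 0.28773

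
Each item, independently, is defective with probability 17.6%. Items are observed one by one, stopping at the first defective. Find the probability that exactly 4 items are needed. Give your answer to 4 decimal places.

Geometric (trials to first success), p = 0.176.
P(Y = 4) = (1−p)^3 · p = 0.55948 · 0.176 = 0.098468

0.0985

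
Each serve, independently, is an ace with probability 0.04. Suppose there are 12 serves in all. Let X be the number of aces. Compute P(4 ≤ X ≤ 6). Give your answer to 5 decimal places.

0.00098

X ~ Binomial(12, 0.04); P(4 ≤ X ≤ 6) = Σ C(12,k) p^k (1−p)^(12−k) over k:
  k=4: C(12,4)·0.04^4·0.96^8 = 0.0009141
  k=5: C(12,5)·0.04^5·0.96^7 = 0.0000609
  k=6: C(12,6)·0.04^6·0.96^6 = 0.0000030
Total = 0.0009781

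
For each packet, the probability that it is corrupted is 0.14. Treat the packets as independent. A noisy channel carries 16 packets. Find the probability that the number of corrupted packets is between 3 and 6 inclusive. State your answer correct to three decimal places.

0.389

X ~ Binomial(16, 0.14); P(3 ≤ X ≤ 6) = Σ C(16,k) p^k (1−p)^(16−k) over k:
  k=3: C(16,3)·0.14^3·0.86^13 = 0.21630
  k=4: C(16,4)·0.14^4·0.86^12 = 0.11444
  k=5: C(16,5)·0.14^5·0.86^11 = 0.04471
  k=6: C(16,6)·0.14^6·0.86^10 = 0.01334
Total = 0.38879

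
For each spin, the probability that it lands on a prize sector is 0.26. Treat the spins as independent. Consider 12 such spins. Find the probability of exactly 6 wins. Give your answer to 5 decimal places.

X ~ Binomial(n=12, p=0.26).
P(X=6) = C(12,6) · p^6 · (1−p)^6
= 924 · 0.00030892 · 0.16421 = 0.0468708

0.04687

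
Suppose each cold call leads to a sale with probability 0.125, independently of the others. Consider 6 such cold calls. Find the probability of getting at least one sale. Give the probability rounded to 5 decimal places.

P(at least one) = 1 − P(none) = 1 − (1 − 0.125)^6
= 1 − 0.4487953 = 0.5512047

0.55120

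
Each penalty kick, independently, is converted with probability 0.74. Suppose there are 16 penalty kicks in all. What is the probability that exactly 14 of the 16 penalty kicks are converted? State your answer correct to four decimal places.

X ~ Binomial(n=16, p=0.74).
P(X=14) = C(16,14) · p^14 · (1−p)^2
= 120 · 0.014765 · 0.0676 = 0.119777

0.1198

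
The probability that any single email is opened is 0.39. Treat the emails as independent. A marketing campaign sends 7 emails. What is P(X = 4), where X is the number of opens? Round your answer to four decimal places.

0.1838

X ~ Binomial(n=7, p=0.39).
P(X=4) = C(7,4) · p^4 · (1−p)^3
= 35 · 0.023134 · 0.22698 = 0.183788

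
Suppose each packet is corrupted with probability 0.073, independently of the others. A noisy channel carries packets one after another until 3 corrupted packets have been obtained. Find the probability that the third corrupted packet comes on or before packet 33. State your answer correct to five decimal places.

Finishing within 33 packets ⇔ at least 3 successes in the first 33. With X ~ Binomial(33, 0.073), P(Y ≤ 33) = 1 − P(X ≤ 2).
  k=0: C(33,0)·0.073^0·0.927^33 = 0.0819655
  k=1: C(33,1)·0.073^1·0.927^32 = 0.2130043
  k=2: C(33,2)·0.073^2·0.927^31 = 0.2683808
1 − 0.5633506 = 0.4366494

0.43665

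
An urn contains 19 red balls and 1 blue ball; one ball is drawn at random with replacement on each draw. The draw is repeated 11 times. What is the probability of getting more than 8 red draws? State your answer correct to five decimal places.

0.98476

X ~ Binomial(11, 0.95); P(X ≥ 9) = Σ C(11,k) p^k (1−p)^(11−k) over k:
  k=9: C(11,9)·0.95^9·0.05^2 = 0.0866593
  k=10: C(11,10)·0.95^10·0.05^1 = 0.3293053
  k=11: C(11,11)·0.95^11·0.05^0 = 0.5688001
Total = 0.9847647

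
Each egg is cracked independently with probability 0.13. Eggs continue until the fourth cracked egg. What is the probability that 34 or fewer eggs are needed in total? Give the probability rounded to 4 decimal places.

Finishing within 34 eggs ⇔ at least 4 successes in the first 34. With X ~ Binomial(34, 0.13), P(Y ≤ 34) = 1 − P(X ≤ 3).
  k=0: C(34,0)·0.13^0·0.87^34 = 0.008783
  k=1: C(34,1)·0.13^1·0.87^33 = 0.044623
  k=2: C(34,2)·0.13^2·0.87^32 = 0.110018
  k=3: C(34,3)·0.13^3·0.87^31 = 0.175355
1 − 0.338780 = 0.661220

0.6612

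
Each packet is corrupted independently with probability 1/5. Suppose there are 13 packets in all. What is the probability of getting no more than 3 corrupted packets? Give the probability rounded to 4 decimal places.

X ~ Binomial(13, 0.20); P(X ≤ 3) = Σ C(13,k) p^k (1−p)^(13−k) over k:
  k=0: C(13,0)·0.20^0·0.80^13 = 0.054976
  k=1: C(13,1)·0.20^1·0.80^12 = 0.178671
  k=2: C(13,2)·0.20^2·0.80^11 = 0.268006
  k=3: C(13,3)·0.20^3·0.80^10 = 0.245672
Total = 0.747324

0.7473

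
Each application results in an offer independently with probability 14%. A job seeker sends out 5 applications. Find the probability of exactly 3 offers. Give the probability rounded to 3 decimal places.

X ~ Binomial(n=5, p=0.14).
P(X=3) = C(5,3) · p^3 · (1−p)^2
= 10 · 0.002744 · 0.7396 = 0.02029

0.020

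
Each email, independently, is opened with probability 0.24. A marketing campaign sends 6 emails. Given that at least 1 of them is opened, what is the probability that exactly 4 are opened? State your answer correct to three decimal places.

X ~ Binomial(6, 0.24). Want P(X=4 | X≥1) = P(X=4) / P(X≥1).
P(X=4) = C(6,4)·0.24^4·0.76^2 = 0.02875
P(X≥1) = 1 − 0.19270 = 0.80730
Ratio = 0.02875 / 0.80730 = 0.03561

0.036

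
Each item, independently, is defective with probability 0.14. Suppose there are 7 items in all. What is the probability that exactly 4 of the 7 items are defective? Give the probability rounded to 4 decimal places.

X ~ Binomial(n=7, p=0.14).
P(X=4) = C(7,4) · p^4 · (1−p)^3
= 35 · 0.00038416 · 0.63606 = 0.008552

0.0086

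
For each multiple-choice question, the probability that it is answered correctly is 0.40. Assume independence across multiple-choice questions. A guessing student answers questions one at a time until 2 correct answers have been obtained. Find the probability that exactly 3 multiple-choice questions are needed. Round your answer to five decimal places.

0.19200

Y = trial on which the second success occurs; negative binomial, r=2, p=0.40.
P(Y=3) = C(2,1) · p^2 · (1−p)^1
= 2 · 0.16 · 0.6 = 0.1920000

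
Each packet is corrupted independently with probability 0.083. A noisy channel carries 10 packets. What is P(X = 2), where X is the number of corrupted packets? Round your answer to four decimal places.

0.1550

X ~ Binomial(n=10, p=0.083).
P(X=2) = C(10,2) · p^2 · (1−p)^8
= 45 · 0.006889 · 0.49998 = 0.154997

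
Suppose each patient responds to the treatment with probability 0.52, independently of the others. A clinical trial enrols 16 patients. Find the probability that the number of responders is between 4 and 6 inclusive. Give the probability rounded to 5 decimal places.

0.17445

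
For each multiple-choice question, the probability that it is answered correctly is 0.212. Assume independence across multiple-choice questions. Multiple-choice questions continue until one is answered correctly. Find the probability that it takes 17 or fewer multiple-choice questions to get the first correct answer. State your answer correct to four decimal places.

Y = number of multiple-choice questions to the first success; geometric, p = 0.212.
P(Y ≤ 17) = 1 − (1−p)^17 = 1 − 0.017416 = 0.982584

0.9826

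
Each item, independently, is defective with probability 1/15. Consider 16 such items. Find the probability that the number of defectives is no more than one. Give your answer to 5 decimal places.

X ~ Binomial(16, 0.066667); P(X ≤ 1) = Σ C(16,k) p^k (1−p)^(16−k) over k:
  k=0: C(16,0)·0.066667^0·0.933333^16 = 0.3315801
  k=1: C(16,1)·0.066667^1·0.933333^15 = 0.3789487
Total = 0.7105287

0.71053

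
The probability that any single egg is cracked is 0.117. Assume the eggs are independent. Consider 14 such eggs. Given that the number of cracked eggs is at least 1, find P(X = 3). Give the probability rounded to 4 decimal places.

0.1798

X ~ Binomial(14, 0.117). Want P(X=3 | X≥1) = P(X=3) / P(X≥1).
P(X=3) = C(14,3)·0.117^3·0.883^11 = 0.148329
P(X≥1) = 1 − 0.175166 = 0.824834
Ratio = 0.148329 / 0.824834 = 0.179829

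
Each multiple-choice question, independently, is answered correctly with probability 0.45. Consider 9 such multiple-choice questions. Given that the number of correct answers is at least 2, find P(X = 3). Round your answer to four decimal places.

0.2204

X ~ Binomial(9, 0.45). Want P(X=3 | X≥2) = P(X=3) / P(X≥2).
P(X=3) = C(9,3)·0.45^3·0.55^6 = 0.211881
P(X≥2) = 1 − 0.004605 − 0.033912 = 0.961482
Ratio = 0.211881 / 0.961482 = 0.220370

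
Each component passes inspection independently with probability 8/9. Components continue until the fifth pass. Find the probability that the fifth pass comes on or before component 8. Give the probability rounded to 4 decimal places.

0.9926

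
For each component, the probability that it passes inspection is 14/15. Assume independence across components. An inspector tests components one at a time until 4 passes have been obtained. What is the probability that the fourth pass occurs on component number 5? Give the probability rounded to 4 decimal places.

0.2024

Y = trial on which the fourth success occurs; negative binomial, r=4, p=0.933333.
P(Y=5) = C(4,3) · p^4 · (1−p)^1
= 4 · 0.75883 · 0.066667 = 0.202356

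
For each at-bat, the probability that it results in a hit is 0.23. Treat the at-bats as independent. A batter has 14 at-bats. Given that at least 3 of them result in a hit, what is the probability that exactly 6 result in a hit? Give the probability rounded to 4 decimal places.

X ~ Binomial(14, 0.23). Want P(X=6 | X≥3) = P(X=6) / P(X≥3).
P(X=6) = C(14,6)·0.23^6·0.77^8 = 0.054935
P(X≥3) = 1 − 0.025756 − 0.107705 − 0.209115 = 0.657424
Ratio = 0.054935 / 0.657424 = 0.083561

0.0836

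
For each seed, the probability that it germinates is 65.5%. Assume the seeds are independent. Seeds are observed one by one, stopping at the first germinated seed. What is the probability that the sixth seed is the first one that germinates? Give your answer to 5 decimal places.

Geometric (trials to first success), p = 0.655.
P(Y = 6) = (1−p)^5 · p = 0.0048876 · 0.655 = 0.0032014

0.00320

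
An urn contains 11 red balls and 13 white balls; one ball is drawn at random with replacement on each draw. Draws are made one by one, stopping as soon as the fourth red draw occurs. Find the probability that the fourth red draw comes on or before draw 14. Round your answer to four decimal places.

0.9441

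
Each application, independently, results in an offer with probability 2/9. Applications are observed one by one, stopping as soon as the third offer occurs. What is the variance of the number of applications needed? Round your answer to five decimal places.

47.25000

Y = total applications until the third success; negative binomial with r=3, p=0.222222.
Var(Y) = r(1−p)/p² = 3·0.777778 / 0.222222² = 47.2500000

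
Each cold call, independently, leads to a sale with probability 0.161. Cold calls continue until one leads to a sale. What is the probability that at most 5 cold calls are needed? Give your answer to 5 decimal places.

Y = number of cold calls to the first success; geometric, p = 0.161.
P(Y ≤ 5) = 1 − (1−p)^5 = 1 − 0.4157285 = 0.5842715

0.58427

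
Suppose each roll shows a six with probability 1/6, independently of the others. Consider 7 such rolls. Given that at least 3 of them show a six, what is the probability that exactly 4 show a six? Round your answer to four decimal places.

X ~ Binomial(7, 0.166667). Want P(X=4 | X≥3) = P(X=4) / P(X≥3).
P(X=4) = C(7,4)·0.166667^4·0.833333^3 = 0.015629
P(X≥3) = 1 − 0.279082 − 0.390714 − 0.234429 = 0.095775
Ratio = 0.015629 / 0.095775 = 0.163179

0.1632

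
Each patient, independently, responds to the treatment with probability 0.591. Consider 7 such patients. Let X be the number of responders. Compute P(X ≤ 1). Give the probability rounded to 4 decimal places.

0.0213

X ~ Binomial(7, 0.591); P(X ≤ 1) = Σ C(7,k) p^k (1−p)^(7−k) over k:
  k=0: C(7,0)·0.591^0·0.409^7 = 0.001915
  k=1: C(7,1)·0.591^1·0.409^6 = 0.019365
Total = 0.021280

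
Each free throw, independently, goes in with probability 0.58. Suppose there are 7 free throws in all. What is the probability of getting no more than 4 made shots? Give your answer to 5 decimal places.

0.62286

X ~ Binomial(7, 0.58); P(X ≤ 4) = Σ C(7,k) p^k (1−p)^(7−k) over k:
  k=0: C(7,0)·0.58^0·0.42^7 = 0.0023054
  k=1: C(7,1)·0.58^1·0.42^6 = 0.0222855
  k=2: C(7,2)·0.58^2·0.42^5 = 0.0923255
  k=3: C(7,3)·0.58^3·0.42^4 = 0.2124952
  k=4: C(7,4)·0.58^4·0.42^3 = 0.2934458
Total = 0.6228574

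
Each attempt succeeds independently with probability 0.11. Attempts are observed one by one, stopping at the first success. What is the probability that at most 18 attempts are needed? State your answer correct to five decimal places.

Y = number of attempts to the first success; geometric, p = 0.11.
P(Y ≤ 18) = 1 − (1−p)^18 = 1 − 0.1227496 = 0.8772504

0.87725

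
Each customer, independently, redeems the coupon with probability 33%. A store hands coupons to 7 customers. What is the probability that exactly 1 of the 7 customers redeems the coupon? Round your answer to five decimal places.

0.20896

X ~ Binomial(n=7, p=0.33).
P(X=1) = C(7,1) · p^1 · (1−p)^6
= 7 · 0.33 · 0.090458 = 0.2089589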